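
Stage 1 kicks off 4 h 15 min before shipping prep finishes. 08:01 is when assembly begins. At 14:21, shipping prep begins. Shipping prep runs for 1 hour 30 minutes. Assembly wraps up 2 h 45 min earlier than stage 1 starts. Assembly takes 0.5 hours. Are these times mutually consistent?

No

Shipping prep ends at 14:21 + 90 min = 15:51.
Stage 1 starts at 15:51 − 255 min = 11:36.
Assembly ends at 11:36 − 165 min = 08:51.
Assembly starts at 08:51 − 30 min = 08:21.
But assembly is also said to start at 08:01 — a 20-minute conflict.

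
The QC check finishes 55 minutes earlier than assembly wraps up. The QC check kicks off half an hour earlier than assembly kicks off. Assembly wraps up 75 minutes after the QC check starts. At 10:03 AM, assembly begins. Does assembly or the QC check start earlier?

The QC check starts at 10:03 AM − 30 min = 9:33 AM.
Assembly starts at 10:03 AM and the QC check starts at 9:33 AM, so the QC check is first.

the QC check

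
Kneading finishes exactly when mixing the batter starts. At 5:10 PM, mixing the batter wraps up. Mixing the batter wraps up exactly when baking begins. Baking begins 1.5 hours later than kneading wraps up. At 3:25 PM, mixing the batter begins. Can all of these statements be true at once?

No

Kneading ends at 3:25 PM.
Baking starts at 3:25 PM + 90 min = 4:55 PM.
So mixing the batter ends at 4:55 PM.
But mixing the batter is also said to end at 5:10 PM — a 15-minute conflict.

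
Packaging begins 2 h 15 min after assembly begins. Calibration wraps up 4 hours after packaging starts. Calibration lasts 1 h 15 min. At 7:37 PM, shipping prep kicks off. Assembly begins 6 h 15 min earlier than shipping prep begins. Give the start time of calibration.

Assembly starts at 7:37 PM − 375 min = 1:22 PM.
Packaging starts at 1:22 PM + 135 min = 3:37 PM.
Calibration ends at 3:37 PM + 240 min = 7:37 PM.
Calibration starts at 7:37 PM − 75 min = 6:22 PM.

6:22 PM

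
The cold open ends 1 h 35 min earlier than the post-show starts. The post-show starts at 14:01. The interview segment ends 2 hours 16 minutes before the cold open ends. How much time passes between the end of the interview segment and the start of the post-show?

The cold open ends at 14:01 − 95 min = 12:26.
The interview segment ends at 12:26 − 136 min = 10:10.
From 10:10 to 14:01 is 3 hours 51 minutes.

3 hours 51 minutes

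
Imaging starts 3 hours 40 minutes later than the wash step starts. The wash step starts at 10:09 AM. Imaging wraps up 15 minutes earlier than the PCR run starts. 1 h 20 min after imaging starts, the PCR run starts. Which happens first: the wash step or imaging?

Imaging starts at 10:09 AM + 220 min = 1:49 PM.
The wash step starts at 10:09 AM and imaging starts at 1:49 PM, so the wash step is first.

the wash step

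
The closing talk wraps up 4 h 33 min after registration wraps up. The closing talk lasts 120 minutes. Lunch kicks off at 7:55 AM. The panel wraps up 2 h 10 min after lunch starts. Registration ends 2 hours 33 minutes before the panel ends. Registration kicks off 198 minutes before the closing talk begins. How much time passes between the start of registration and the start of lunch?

1 h 8 min

The panel ends at 7:55 AM + 130 min = 10:05 AM.
Registration ends at 10:05 AM − 153 min = 7:32 AM.
The closing talk ends at 7:32 AM + 273 min = 12:05 PM.
The closing talk starts at 12:05 PM − 120 min = 10:05 AM.
Registration starts at 10:05 AM − 198 min = 6:47 AM.
From 6:47 AM to 7:55 AM is 1 h 8 min.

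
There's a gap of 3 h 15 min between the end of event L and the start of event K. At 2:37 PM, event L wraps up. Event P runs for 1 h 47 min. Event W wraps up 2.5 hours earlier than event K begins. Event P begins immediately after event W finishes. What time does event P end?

Event K starts at 2:37 PM + 195 min = 5:52 PM.
Event W ends at 5:52 PM − 150 min = 3:22 PM.
So event P starts at 3:22 PM.
Event P ends at 3:22 PM + 107 min = 5:09 PM.

5:09 PM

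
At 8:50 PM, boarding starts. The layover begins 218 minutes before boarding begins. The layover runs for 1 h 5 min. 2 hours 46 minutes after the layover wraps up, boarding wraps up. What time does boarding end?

The layover starts at 8:50 PM − 218 min = 5:12 PM.
The layover ends at 5:12 PM + 65 min = 6:17 PM.
Boarding ends at 6:17 PM + 166 min = 9:03 PM.

9:03 PM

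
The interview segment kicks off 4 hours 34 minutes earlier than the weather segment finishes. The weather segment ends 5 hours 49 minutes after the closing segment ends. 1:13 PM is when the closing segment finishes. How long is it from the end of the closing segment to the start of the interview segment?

75 minutes

The weather segment ends at 1:13 PM + 349 min = 7:02 PM.
The interview segment starts at 7:02 PM − 274 min = 2:28 PM.
From 1:13 PM to 2:28 PM is 75 minutes.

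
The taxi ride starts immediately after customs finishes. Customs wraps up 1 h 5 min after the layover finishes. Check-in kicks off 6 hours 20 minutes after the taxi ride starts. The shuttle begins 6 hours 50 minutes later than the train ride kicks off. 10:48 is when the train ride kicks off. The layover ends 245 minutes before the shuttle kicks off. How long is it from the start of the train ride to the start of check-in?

The shuttle starts at 10:48 + 410 min = 17:38.
The layover ends at 17:38 − 245 min = 13:33.
Customs ends at 13:33 + 65 min = 14:38.
So the taxi ride starts at 14:38.
Check-in starts at 14:38 + 380 min = 20:58.
From 10:48 to 20:58 is 10 hours 10 minutes.

10 hours 10 minutes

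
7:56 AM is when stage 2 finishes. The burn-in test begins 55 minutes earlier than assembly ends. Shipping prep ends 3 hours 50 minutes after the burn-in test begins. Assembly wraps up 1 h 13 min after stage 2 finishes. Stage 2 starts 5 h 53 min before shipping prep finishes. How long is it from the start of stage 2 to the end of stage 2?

Assembly ends at 7:56 AM + 73 min = 9:09 AM.
The burn-in test starts at 9:09 AM − 55 min = 8:14 AM.
Shipping prep ends at 8:14 AM + 230 min = 12:04 PM.
Stage 2 starts at 12:04 PM − 353 min = 6:11 AM.
From 6:11 AM to 7:56 AM is 1 h 45 min.

1 h 45 min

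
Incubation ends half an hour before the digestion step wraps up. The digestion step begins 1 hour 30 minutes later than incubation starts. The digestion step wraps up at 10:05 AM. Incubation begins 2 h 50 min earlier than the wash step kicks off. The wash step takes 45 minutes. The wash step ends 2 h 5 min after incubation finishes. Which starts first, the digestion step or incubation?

incubation

Incubation ends at 10:05 AM − 30 min = 9:35 AM.
The wash step ends at 9:35 AM + 125 min = 11:40 AM.
The wash step starts at 11:40 AM − 45 min = 10:55 AM.
Incubation starts at 10:55 AM − 170 min = 8:05 AM.
The digestion step starts at 8:05 AM + 90 min = 9:35 AM.
The digestion step starts at 9:35 AM and incubation starts at 8:05 AM, so incubation is first.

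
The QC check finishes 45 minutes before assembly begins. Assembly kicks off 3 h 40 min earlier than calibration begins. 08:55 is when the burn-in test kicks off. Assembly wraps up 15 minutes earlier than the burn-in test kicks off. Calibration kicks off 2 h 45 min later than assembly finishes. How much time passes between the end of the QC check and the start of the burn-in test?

Assembly ends at 08:55 − 15 min = 08:40.
Calibration starts at 08:40 + 165 min = 11:25.
Assembly starts at 11:25 − 220 min = 07:45.
The QC check ends at 07:45 − 45 min = 07:00.
From 07:00 to 08:55 is 115 minutes.

115 minutes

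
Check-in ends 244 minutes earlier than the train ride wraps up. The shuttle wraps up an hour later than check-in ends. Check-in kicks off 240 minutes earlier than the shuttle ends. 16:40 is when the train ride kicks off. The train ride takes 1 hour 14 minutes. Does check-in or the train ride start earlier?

check-in

The train ride ends at 16:40 + 74 min = 17:54.
Check-in ends at 17:54 − 244 min = 13:50.
The shuttle ends at 13:50 + 60 min = 14:50.
Check-in starts at 14:50 − 240 min = 10:50.
Check-in starts at 10:50 and the train ride starts at 16:40, so check-in is first.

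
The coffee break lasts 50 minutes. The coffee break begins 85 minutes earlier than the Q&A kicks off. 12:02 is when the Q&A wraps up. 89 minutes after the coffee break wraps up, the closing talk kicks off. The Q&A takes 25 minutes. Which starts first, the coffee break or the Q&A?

the coffee break

The Q&A starts at 12:02 − 25 min = 11:37.
The coffee break starts at 11:37 − 85 min = 10:12.
The coffee break starts at 10:12 and the Q&A starts at 11:37, so the coffee break is first.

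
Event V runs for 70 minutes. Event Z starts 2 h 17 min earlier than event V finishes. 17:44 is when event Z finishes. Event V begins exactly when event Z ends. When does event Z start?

Event V starts at 17:44.
Event V ends at 17:44 + 70 min = 18:54.
Event Z starts at 18:54 − 137 min = 16:37.

16:37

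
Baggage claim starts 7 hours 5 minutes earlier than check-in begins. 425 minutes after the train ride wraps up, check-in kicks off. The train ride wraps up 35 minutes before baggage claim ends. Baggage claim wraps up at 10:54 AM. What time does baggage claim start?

10:19 AM

The train ride ends at 10:54 AM − 35 min = 10:19 AM.
Check-in starts at 10:19 AM + 425 min = 5:24 PM.
Baggage claim starts at 5:24 PM − 425 min = 10:19 AM.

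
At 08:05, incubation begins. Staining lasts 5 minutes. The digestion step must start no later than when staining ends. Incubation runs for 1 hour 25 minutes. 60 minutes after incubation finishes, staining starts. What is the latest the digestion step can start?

Incubation ends at 08:05 + 85 min = 09:30.
Staining starts at 09:30 + 60 min = 10:30.
Staining ends at 10:30 + 5 min = 10:35.
The digestion step is bounded by staining, so the latest it can start is 10:35.

10:35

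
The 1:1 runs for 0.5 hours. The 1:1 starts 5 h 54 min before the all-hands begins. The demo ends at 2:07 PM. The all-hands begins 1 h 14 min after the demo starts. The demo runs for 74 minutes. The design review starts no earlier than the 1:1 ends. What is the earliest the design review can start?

The demo starts at 2:07 PM − 74 min = 12:53 PM.
The all-hands starts at 12:53 PM + 74 min = 2:07 PM.
The 1:1 starts at 2:07 PM − 354 min = 8:13 AM.
The 1:1 ends at 8:13 AM + 30 min = 8:43 AM.
The design review is bounded by the 1:1, so the earliest it can start is 8:43 AM.

8:43 AM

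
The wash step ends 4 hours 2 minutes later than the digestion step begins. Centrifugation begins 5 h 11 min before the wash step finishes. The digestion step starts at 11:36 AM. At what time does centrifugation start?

10:27 AM

The wash step ends at 11:36 AM + 242 min = 3:38 PM.
Centrifugation starts at 3:38 PM − 311 min = 10:27 AM.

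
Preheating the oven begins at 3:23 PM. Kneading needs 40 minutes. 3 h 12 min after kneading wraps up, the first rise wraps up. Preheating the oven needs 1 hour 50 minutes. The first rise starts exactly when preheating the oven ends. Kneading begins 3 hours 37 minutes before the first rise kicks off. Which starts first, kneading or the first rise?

Preheating the oven ends at 3:23 PM + 110 min = 5:13 PM.
So the first rise starts at 5:13 PM.
Kneading starts at 5:13 PM − 217 min = 1:36 PM.
Kneading starts at 1:36 PM and the first rise starts at 5:13 PM, so kneading is first.

kneading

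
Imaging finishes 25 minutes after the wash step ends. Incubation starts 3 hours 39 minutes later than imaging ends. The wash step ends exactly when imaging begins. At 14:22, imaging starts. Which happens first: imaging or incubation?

The wash step ends at 14:22.
Imaging ends at 14:22 + 25 min = 14:47.
Incubation starts at 14:47 + 219 min = 18:26.
Imaging starts at 14:22 and incubation starts at 18:26, so imaging is first.

imaging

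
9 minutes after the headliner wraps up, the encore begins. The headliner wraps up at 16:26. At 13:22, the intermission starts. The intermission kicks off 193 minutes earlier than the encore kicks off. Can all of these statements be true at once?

Yes

The encore starts at 16:26 + 9 min = 16:35.
The intermission starts at 16:35 − 193 min = 13:22.
That matches the stated 13:22, so the schedule is consistent.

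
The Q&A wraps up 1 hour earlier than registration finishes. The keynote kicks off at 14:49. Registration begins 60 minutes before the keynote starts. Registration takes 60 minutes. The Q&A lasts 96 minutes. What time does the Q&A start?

12:13

Registration starts at 14:49 − 60 min = 13:49.
Registration ends at 13:49 + 60 min = 14:49.
The Q&A ends at 14:49 − 60 min = 13:49.
The Q&A starts at 13:49 − 96 min = 12:13.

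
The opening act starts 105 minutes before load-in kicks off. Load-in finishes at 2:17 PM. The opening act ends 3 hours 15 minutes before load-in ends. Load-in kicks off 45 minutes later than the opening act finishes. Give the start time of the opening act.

10:02 AM

The opening act ends at 2:17 PM − 195 min = 11:02 AM.
Load-in starts at 11:02 AM + 45 min = 11:47 AM.
The opening act starts at 11:47 AM − 105 min = 10:02 AM.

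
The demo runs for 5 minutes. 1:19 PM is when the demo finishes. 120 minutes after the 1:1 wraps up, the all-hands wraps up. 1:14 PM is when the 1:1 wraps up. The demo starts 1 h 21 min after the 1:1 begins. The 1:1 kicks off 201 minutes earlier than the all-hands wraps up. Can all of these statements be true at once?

The all-hands ends at 1:14 PM + 120 min = 3:14 PM.
The 1:1 starts at 3:14 PM − 201 min = 11:53 AM.
The demo starts at 11:53 AM + 81 min = 1:14 PM.
The demo ends at 1:14 PM + 5 min = 1:19 PM.
That matches the stated 1:19 PM, so the schedule is consistent.

Yes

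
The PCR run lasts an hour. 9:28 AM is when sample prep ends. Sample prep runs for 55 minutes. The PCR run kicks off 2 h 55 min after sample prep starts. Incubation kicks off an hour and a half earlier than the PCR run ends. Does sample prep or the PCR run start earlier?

sample prep

Sample prep starts at 9:28 AM − 55 min = 8:33 AM.
The PCR run starts at 8:33 AM + 175 min = 11:28 AM.
Sample prep starts at 8:33 AM and the PCR run starts at 11:28 AM, so sample prep is first.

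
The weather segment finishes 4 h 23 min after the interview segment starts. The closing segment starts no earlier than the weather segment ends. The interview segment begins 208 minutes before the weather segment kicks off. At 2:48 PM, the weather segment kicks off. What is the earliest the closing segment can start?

3:43 PM

The interview segment starts at 2:48 PM − 208 min = 11:20 AM.
The weather segment ends at 11:20 AM + 263 min = 3:43 PM.
The closing segment is bounded by the weather segment, so the earliest it can start is 3:43 PM.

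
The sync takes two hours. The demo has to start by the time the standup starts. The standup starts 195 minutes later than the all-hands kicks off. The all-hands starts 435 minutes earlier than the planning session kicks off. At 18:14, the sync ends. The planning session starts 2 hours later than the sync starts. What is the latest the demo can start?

14:14

The sync starts at 18:14 − 120 min = 16:14.
The planning session starts at 16:14 + 120 min = 18:14.
The all-hands starts at 18:14 − 435 min = 10:59.
The standup starts at 10:59 + 195 min = 14:14.
The demo is bounded by the standup, so the latest it can start is 14:14.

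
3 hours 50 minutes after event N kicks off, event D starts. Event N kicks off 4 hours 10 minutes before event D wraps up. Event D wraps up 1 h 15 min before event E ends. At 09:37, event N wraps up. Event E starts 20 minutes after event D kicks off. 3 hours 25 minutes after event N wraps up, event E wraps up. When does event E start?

Event E ends at 09:37 + 205 min = 13:02.
Event D ends at 13:02 − 75 min = 11:47.
Event N starts at 11:47 − 250 min = 07:37.
Event D starts at 07:37 + 230 min = 11:27.
Event E starts at 11:27 + 20 min = 11:47.

11:47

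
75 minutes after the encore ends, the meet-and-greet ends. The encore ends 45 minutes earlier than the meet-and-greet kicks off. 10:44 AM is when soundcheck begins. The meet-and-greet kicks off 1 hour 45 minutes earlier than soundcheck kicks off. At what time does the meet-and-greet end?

The meet-and-greet starts at 10:44 AM − 105 min = 8:59 AM.
The encore ends at 8:59 AM − 45 min = 8:14 AM.
The meet-and-greet ends at 8:14 AM + 75 min = 9:29 AM.

9:29 AM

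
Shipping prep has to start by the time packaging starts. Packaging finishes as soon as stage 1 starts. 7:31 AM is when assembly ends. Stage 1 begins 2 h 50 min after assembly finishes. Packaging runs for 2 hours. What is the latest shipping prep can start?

Stage 1 starts at 7:31 AM + 170 min = 10:21 AM.
So packaging ends at 10:21 AM.
Packaging starts at 10:21 AM − 120 min = 8:21 AM.
Shipping prep is bounded by packaging, so the latest it can start is 8:21 AM.

8:21 AM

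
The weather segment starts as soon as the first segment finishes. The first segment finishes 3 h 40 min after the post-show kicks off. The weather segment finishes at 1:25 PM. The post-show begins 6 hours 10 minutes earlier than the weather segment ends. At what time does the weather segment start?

10:55 AM

The post-show starts at 1:25 PM − 370 min = 7:15 AM.
The first segment ends at 7:15 AM + 220 min = 10:55 AM.
So the weather segment starts at 10:55 AM.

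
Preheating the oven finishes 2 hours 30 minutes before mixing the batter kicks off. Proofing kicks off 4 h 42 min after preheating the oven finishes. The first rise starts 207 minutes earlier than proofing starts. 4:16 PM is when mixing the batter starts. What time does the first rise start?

3:01 PM

Preheating the oven ends at 4:16 PM − 150 min = 1:46 PM.
Proofing starts at 1:46 PM + 282 min = 6:28 PM.
The first rise starts at 6:28 PM − 207 min = 3:01 PM.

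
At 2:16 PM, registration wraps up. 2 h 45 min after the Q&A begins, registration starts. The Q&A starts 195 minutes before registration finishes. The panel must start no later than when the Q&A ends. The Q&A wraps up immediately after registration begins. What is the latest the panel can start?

The Q&A starts at 2:16 PM − 195 min = 11:01 AM.
Registration starts at 11:01 AM + 165 min = 1:46 PM.
So the Q&A ends at 1:46 PM.
The panel is bounded by the Q&A, so the latest it can start is 1:46 PM.

1:46 PM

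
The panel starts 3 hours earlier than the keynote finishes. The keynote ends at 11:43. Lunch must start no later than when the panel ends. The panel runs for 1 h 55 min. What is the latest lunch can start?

The panel starts at 11:43 − 180 min = 08:43.
The panel ends at 08:43 + 115 min = 10:38.
Lunch is bounded by the panel, so the latest it can start is 10:38.

10:38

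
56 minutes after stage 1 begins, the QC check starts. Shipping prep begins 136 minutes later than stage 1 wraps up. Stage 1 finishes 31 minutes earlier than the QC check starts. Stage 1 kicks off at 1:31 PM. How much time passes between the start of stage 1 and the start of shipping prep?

The QC check starts at 1:31 PM + 56 min = 2:27 PM.
Stage 1 ends at 2:27 PM − 31 min = 1:56 PM.
Shipping prep starts at 1:56 PM + 136 min = 4:12 PM.
From 1:31 PM to 4:12 PM is 2 hours 41 minutes.

2 hours 41 minutes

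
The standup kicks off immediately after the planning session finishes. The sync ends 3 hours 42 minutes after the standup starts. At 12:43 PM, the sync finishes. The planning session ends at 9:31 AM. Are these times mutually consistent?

The standup starts at 9:31 AM.
The sync ends at 9:31 AM + 222 min = 1:13 PM.
But the sync is also said to end at 12:43 PM — a 30-minute conflict.

No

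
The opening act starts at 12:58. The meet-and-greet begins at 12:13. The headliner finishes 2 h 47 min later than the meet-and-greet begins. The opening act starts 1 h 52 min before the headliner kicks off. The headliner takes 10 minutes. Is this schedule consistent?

Yes

The headliner ends at 12:13 + 167 min = 15:00.
The headliner starts at 15:00 − 10 min = 14:50.
The opening act starts at 14:50 − 112 min = 12:58.
That matches the stated 12:58, so the schedule is consistent.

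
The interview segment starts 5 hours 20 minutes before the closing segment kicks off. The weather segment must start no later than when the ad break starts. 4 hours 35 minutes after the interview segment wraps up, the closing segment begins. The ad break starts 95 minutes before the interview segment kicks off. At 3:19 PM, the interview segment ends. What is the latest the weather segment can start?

12:59 PM

The closing segment starts at 3:19 PM + 275 min = 7:54 PM.
The interview segment starts at 7:54 PM − 320 min = 2:34 PM.
The ad break starts at 2:34 PM − 95 min = 12:59 PM.
The weather segment is bounded by the ad break, so the latest it can start is 12:59 PM.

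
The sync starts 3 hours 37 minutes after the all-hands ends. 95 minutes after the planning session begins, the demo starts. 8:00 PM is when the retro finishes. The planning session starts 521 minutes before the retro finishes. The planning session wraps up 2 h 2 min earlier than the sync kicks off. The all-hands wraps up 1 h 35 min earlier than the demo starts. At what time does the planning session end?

12:54 PM

The planning session starts at 8:00 PM − 521 min = 11:19 AM.
The demo starts at 11:19 AM + 95 min = 12:54 PM.
The all-hands ends at 12:54 PM − 95 min = 11:19 AM.
The sync starts at 11:19 AM + 217 min = 2:56 PM.
The planning session ends at 2:56 PM − 122 min = 12:54 PM.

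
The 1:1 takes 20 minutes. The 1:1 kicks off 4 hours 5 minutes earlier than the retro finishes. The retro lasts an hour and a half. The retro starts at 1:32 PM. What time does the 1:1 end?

The retro ends at 1:32 PM + 90 min = 3:02 PM.
The 1:1 starts at 3:02 PM − 245 min = 10:57 AM.
The 1:1 ends at 10:57 AM + 20 min = 11:17 AM.

11:17 AM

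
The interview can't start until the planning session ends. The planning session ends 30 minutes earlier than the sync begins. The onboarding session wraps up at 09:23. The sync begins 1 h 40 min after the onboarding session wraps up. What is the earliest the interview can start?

The sync starts at 09:23 + 100 min = 11:03.
The planning session ends at 11:03 − 30 min = 10:33.
The interview is bounded by the planning session, so the earliest it can start is 10:33.

10:33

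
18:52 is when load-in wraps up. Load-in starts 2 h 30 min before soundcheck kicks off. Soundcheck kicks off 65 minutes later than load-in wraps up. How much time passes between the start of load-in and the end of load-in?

Soundcheck starts at 18:52 + 65 min = 19:57.
Load-in starts at 19:57 − 150 min = 17:27.
From 17:27 to 18:52 is 1 h 25 min.

1 h 25 min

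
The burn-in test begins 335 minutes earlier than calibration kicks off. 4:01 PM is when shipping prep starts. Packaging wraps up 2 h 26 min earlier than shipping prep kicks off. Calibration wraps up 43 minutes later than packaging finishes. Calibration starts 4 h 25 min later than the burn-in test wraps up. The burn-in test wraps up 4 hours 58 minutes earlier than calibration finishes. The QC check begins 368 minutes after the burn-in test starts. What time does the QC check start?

Packaging ends at 4:01 PM − 146 min = 1:35 PM.
Calibration ends at 1:35 PM + 43 min = 2:18 PM.
The burn-in test ends at 2:18 PM − 298 min = 9:20 AM.
Calibration starts at 9:20 AM + 265 min = 1:45 PM.
The burn-in test starts at 1:45 PM − 335 min = 8:10 AM.
The QC check starts at 8:10 AM + 368 min = 2:18 PM.

2:18 PM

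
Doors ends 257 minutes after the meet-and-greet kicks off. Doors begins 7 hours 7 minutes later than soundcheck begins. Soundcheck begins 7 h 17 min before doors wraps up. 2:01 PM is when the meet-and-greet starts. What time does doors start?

6:08 PM

Doors ends at 2:01 PM + 257 min = 6:18 PM.
Soundcheck starts at 6:18 PM − 437 min = 11:01 AM.
Doors starts at 11:01 AM + 427 min = 6:08 PM.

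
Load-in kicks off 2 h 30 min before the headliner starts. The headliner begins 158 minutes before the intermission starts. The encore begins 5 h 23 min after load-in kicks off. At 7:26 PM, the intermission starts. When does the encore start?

7:41 PM

The headliner starts at 7:26 PM − 158 min = 4:48 PM.
Load-in starts at 4:48 PM − 150 min = 2:18 PM.
The encore starts at 2:18 PM + 323 min = 7:41 PM.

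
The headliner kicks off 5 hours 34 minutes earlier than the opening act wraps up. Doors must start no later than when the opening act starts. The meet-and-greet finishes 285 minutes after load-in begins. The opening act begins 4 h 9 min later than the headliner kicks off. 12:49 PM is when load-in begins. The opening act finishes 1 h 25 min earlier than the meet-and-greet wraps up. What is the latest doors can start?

The meet-and-greet ends at 12:49 PM + 285 min = 5:34 PM.
The opening act ends at 5:34 PM − 85 min = 4:09 PM.
The headliner starts at 4:09 PM − 334 min = 10:35 AM.
The opening act starts at 10:35 AM + 249 min = 2:44 PM.
Doors is bounded by the opening act, so the latest it can start is 2:44 PM.

2:44 PM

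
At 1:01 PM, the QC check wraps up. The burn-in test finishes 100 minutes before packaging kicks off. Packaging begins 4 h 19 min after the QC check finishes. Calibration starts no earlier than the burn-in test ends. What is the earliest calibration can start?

3:40 PM

Packaging starts at 1:01 PM + 259 min = 5:20 PM.
The burn-in test ends at 5:20 PM − 100 min = 3:40 PM.
Calibration is bounded by the burn-in test, so the earliest it can start is 3:40 PM.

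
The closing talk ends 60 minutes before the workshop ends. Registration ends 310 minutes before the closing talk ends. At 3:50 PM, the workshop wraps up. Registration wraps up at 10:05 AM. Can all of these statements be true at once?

No

The closing talk ends at 3:50 PM − 60 min = 2:50 PM.
Registration ends at 2:50 PM − 310 min = 9:40 AM.
But registration is also said to end at 10:05 AM — a 25-minute conflict.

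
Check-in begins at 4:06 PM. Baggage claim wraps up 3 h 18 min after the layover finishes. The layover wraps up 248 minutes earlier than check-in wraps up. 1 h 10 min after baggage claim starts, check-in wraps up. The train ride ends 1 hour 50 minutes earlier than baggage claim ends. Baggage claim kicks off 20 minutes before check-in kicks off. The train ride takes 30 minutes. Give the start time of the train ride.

1:46 PM

Baggage claim starts at 4:06 PM − 20 min = 3:46 PM.
Check-in ends at 3:46 PM + 70 min = 4:56 PM.
The layover ends at 4:56 PM − 248 min = 12:48 PM.
Baggage claim ends at 12:48 PM + 198 min = 4:06 PM.
The train ride ends at 4:06 PM − 110 min = 2:16 PM.
The train ride starts at 2:16 PM − 30 min = 1:46 PM.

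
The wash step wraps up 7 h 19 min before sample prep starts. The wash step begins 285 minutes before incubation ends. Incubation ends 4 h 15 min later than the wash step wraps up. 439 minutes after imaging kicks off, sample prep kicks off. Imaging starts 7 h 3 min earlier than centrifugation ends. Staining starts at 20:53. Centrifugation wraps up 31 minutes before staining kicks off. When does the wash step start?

Centrifugation ends at 20:53 − 31 min = 20:22.
Imaging starts at 20:22 − 423 min = 13:19.
Sample prep starts at 13:19 + 439 min = 20:38.
The wash step ends at 20:38 − 439 min = 13:19.
Incubation ends at 13:19 + 255 min = 17:34.
The wash step starts at 17:34 − 285 min = 12:49.

12:49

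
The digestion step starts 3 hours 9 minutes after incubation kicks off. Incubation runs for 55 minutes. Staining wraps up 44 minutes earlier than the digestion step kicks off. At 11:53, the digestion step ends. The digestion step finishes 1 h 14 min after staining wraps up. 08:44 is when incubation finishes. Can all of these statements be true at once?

Incubation starts at 08:44 − 55 min = 07:49.
The digestion step starts at 07:49 + 189 min = 10:58.
Staining ends at 10:58 − 44 min = 10:14.
The digestion step ends at 10:14 + 74 min = 11:28.
But the digestion step is also said to end at 11:53 — a 25-minute conflict.

No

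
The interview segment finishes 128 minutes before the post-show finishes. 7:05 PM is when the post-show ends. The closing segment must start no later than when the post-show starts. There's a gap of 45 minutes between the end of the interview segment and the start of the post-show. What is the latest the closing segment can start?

5:42 PM

The interview segment ends at 7:05 PM − 128 min = 4:57 PM.
The post-show starts at 4:57 PM + 45 min = 5:42 PM.
The closing segment is bounded by the post-show, so the latest it can start is 5:42 PM.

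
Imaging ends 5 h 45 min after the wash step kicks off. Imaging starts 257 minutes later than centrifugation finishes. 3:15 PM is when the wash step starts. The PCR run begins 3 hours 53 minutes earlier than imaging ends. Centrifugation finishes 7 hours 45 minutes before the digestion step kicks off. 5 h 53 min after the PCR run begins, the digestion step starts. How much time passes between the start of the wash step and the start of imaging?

4 h 17 min

Imaging ends at 3:15 PM + 345 min = 9:00 PM.
The PCR run starts at 9:00 PM − 233 min = 5:07 PM.
The digestion step starts at 5:07 PM + 353 min = 11:00 PM.
Centrifugation ends at 11:00 PM − 465 min = 3:15 PM.
Imaging starts at 3:15 PM + 257 min = 7:32 PM.
From 3:15 PM to 7:32 PM is 4 h 17 min.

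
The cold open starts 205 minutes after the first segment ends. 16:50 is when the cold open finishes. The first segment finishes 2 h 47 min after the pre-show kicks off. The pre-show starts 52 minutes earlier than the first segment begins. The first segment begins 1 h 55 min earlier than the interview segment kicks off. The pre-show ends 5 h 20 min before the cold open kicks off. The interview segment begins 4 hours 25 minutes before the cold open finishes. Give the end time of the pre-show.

10:30

The interview segment starts at 16:50 − 265 min = 12:25.
The first segment starts at 12:25 − 115 min = 10:30.
The pre-show starts at 10:30 − 52 min = 09:38.
The first segment ends at 09:38 + 167 min = 12:25.
The cold open starts at 12:25 + 205 min = 15:50.
The pre-show ends at 15:50 − 320 min = 10:30.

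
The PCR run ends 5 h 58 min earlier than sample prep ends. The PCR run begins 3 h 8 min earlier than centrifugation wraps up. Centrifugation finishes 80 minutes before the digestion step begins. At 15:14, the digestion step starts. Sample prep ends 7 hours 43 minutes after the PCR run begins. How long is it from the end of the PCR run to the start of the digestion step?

Centrifugation ends at 15:14 − 80 min = 13:54.
The PCR run starts at 13:54 − 188 min = 10:46.
Sample prep ends at 10:46 + 463 min = 18:29.
The PCR run ends at 18:29 − 358 min = 12:31.
From 12:31 to 15:14 is 2 h 43 min.

2 h 43 min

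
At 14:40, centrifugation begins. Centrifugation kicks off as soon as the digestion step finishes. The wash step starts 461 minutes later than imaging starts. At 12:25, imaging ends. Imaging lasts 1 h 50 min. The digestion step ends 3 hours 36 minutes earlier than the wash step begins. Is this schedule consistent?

Imaging starts at 12:25 − 110 min = 10:35.
The wash step starts at 10:35 + 461 min = 18:16.
The digestion step ends at 18:16 − 216 min = 14:40.
So centrifugation starts at 14:40.
That matches the stated 14:40, so the schedule is consistent.

Yes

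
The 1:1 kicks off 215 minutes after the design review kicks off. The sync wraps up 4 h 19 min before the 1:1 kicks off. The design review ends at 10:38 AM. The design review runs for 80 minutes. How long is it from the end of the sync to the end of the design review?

The design review starts at 10:38 AM − 80 min = 9:18 AM.
The 1:1 starts at 9:18 AM + 215 min = 12:53 PM.
The sync ends at 12:53 PM − 259 min = 8:34 AM.
From 8:34 AM to 10:38 AM is 124 minutes.

124 minutes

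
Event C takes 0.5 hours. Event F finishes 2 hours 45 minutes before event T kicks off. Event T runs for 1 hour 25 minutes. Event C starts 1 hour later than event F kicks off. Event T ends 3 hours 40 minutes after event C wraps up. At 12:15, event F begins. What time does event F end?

13:15

Event C starts at 12:15 + 60 min = 13:15.
Event C ends at 13:15 + 30 min = 13:45.
Event T ends at 13:45 + 220 min = 17:25.
Event T starts at 17:25 − 85 min = 16:00.
Event F ends at 16:00 − 165 min = 13:15.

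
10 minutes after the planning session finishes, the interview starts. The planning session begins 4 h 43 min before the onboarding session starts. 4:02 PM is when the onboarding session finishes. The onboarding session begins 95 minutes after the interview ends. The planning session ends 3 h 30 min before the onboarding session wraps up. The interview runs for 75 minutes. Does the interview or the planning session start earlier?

The planning session ends at 4:02 PM − 210 min = 12:32 PM.
The interview starts at 12:32 PM + 10 min = 12:42 PM.
The interview ends at 12:42 PM + 75 min = 1:57 PM.
The onboarding session starts at 1:57 PM + 95 min = 3:32 PM.
The planning session starts at 3:32 PM − 283 min = 10:49 AM.
The interview starts at 12:42 PM and the planning session starts at 10:49 AM, so the planning session is first.

the planning session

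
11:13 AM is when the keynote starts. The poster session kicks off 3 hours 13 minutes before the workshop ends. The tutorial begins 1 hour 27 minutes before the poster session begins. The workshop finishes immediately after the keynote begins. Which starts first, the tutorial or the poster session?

The workshop ends at 11:13 AM.
The poster session starts at 11:13 AM − 193 min = 8:00 AM.
The tutorial starts at 8:00 AM − 87 min = 6:33 AM.
The tutorial starts at 6:33 AM and the poster session starts at 8:00 AM, so the tutorial is first.

the tutorial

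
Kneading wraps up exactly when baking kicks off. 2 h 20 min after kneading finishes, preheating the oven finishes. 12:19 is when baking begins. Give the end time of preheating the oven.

14:39

Kneading ends at 12:19.
Preheating the oven ends at 12:19 + 140 min = 14:39.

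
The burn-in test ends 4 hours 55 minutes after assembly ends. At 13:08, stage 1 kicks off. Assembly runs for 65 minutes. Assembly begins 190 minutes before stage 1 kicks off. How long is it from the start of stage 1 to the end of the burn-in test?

2 h 50 min

Assembly starts at 13:08 − 190 min = 09:58.
Assembly ends at 09:58 + 65 min = 11:03.
The burn-in test ends at 11:03 + 295 min = 15:58.
From 13:08 to 15:58 is 2 h 50 min.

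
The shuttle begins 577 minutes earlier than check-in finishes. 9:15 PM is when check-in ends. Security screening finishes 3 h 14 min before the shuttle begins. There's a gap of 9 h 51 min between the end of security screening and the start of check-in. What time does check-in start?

The shuttle starts at 9:15 PM − 577 min = 11:38 AM.
Security screening ends at 11:38 AM − 194 min = 8:24 AM.
Check-in starts at 8:24 AM + 591 min = 6:15 PM.

6:15 PM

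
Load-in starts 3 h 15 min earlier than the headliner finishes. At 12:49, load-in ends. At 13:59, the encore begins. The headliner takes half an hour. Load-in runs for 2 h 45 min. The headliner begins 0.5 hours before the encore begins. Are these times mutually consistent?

The headliner starts at 13:59 − 30 min = 13:29.
The headliner ends at 13:29 + 30 min = 13:59.
Load-in starts at 13:59 − 195 min = 10:44.
Load-in ends at 10:44 + 165 min = 13:29.
But load-in is also said to end at 12:49 — a 40-minute conflict.

No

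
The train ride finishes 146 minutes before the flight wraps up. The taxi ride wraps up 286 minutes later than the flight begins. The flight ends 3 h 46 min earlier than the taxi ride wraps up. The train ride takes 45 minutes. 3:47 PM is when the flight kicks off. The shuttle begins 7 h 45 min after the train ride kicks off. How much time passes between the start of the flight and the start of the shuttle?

334 minutes

The taxi ride ends at 3:47 PM + 286 min = 8:33 PM.
The flight ends at 8:33 PM − 226 min = 4:47 PM.
The train ride ends at 4:47 PM − 146 min = 2:21 PM.
The train ride starts at 2:21 PM − 45 min = 1:36 PM.
The shuttle starts at 1:36 PM + 465 min = 9:21 PM.
From 3:47 PM to 9:21 PM is 334 minutes.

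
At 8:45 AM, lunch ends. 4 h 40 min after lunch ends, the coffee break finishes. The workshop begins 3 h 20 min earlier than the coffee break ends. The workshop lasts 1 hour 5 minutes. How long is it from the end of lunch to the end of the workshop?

The coffee break ends at 8:45 AM + 280 min = 1:25 PM.
The workshop starts at 1:25 PM − 200 min = 10:05 AM.
The workshop ends at 10:05 AM + 65 min = 11:10 AM.
From 8:45 AM to 11:10 AM is 145 minutes.

145 minutes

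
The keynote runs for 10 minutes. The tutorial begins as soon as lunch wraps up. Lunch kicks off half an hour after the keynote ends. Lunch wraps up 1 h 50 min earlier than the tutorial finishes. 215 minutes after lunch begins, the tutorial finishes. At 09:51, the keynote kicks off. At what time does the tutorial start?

12:16

The keynote ends at 09:51 + 10 min = 10:01.
Lunch starts at 10:01 + 30 min = 10:31.
The tutorial ends at 10:31 + 215 min = 14:06.
Lunch ends at 14:06 − 110 min = 12:16.
So the tutorial starts at 12:16.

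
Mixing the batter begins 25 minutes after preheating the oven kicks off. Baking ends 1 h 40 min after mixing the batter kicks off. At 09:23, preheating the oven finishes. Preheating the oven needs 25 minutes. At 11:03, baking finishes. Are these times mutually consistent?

Yes

Preheating the oven starts at 09:23 − 25 min = 08:58.
Mixing the batter starts at 08:58 + 25 min = 09:23.
Baking ends at 09:23 + 100 min = 11:03.
That matches the stated 11:03, so the schedule is consistent.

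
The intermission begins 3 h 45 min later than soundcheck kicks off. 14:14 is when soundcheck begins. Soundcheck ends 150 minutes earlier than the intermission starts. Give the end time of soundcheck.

The intermission starts at 14:14 + 225 min = 17:59.
Soundcheck ends at 17:59 − 150 min = 15:29.

15:29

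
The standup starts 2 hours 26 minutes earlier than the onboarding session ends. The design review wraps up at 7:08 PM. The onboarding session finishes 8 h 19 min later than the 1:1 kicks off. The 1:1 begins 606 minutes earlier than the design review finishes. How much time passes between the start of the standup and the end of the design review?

The 1:1 starts at 7:08 PM − 606 min = 9:02 AM.
The onboarding session ends at 9:02 AM + 499 min = 5:21 PM.
The standup starts at 5:21 PM − 146 min = 2:55 PM.
From 2:55 PM to 7:08 PM is 4 h 13 min.

4 h 13 min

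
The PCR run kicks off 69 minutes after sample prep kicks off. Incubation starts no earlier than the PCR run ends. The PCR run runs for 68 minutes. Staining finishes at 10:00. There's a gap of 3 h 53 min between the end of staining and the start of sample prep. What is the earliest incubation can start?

16:10

Sample prep starts at 10:00 + 233 min = 13:53.
The PCR run starts at 13:53 + 69 min = 15:02.
The PCR run ends at 15:02 + 68 min = 16:10.
Incubation is bounded by the PCR run, so the earliest it can start is 16:10.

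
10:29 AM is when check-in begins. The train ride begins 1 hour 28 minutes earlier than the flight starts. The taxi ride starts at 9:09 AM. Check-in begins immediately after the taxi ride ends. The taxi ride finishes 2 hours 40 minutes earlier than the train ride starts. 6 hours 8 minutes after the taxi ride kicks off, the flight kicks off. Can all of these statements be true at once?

The flight starts at 9:09 AM + 368 min = 3:17 PM.
The train ride starts at 3:17 PM − 88 min = 1:49 PM.
The taxi ride ends at 1:49 PM − 160 min = 11:09 AM.
So check-in starts at 11:09 AM.
But check-in is also said to start at 10:29 AM — a 40-minute conflict.

No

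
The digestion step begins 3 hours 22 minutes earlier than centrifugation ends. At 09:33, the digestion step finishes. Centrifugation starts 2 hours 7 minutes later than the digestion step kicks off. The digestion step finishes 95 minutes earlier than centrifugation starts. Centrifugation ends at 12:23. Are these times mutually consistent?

The digestion step starts at 12:23 − 202 min = 09:01.
Centrifugation starts at 09:01 + 127 min = 11:08.
The digestion step ends at 11:08 − 95 min = 09:33.
That matches the stated 09:33, so the schedule is consistent.

Yes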